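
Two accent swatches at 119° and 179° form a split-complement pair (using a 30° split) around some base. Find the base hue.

The accents sit 30° either side of the complement, so the complement is their short-arc midpoint on the wheel.
Short-arc midpoint of 119° and 179°: 149°.
Base is 180° from the complement: 149 − 180 = -31 → -31 + 360 = 329°

329°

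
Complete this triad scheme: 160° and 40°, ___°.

A triad places three hues 120° apart.
The full set through 40° is {40°, 160°, 280°}.
Given {40°, 160°}, the missing hue is 280°.

280°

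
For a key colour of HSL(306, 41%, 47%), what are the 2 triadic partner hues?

A triad places three hues 120° apart.
306 + 120 = 426 → 426 − 360 = 66°
306 + 240 = 546 → 546 − 360 = 186°

66° and 186°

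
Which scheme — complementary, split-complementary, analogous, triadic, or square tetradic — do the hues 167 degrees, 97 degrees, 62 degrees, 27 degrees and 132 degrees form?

Sort the hues: 27°, 62°, 97°, 132°, 167°.
Successive gaps around the wheel: 35°, 35°, 35°, 35°, 220°.
A run of hues at equal small steps (35°) with one large closing gap is an analogous group.

analogous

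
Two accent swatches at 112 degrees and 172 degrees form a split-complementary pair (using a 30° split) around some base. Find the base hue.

322°

The accents sit 30° either side of the complement, so the complement is their short-arc midpoint on the wheel.
Short-arc midpoint of 112° and 172°: 142°.
Base is 180° from the complement: 142 − 180 = -38 → -38 + 360 = 322°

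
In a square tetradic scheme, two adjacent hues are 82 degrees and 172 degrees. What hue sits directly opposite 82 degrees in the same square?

A square tetradic scheme places four hues 90° apart; opposite corners are 180° apart.
82 + 180 = 262°

262°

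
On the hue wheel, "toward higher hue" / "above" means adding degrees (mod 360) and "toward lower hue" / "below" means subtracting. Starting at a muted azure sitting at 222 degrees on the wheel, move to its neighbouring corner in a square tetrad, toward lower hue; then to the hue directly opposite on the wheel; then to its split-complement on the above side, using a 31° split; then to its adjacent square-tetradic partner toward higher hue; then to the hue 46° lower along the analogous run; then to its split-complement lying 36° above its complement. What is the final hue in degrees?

63°

square ↓ −90°: 222 − 90 = 132°
complement +180°: 132 + 180 = 312°
split-comp 31° ↑ +211°: 312 + 211 = 523 → 523 − 360 = 163°
square ↑ +90°: 163 + 90 = 253°
analog 46° ↓ −46°: 253 − 46 = 207°
split-comp 36° ↑ +216°: 207 + 216 = 423 → 423 − 360 = 63°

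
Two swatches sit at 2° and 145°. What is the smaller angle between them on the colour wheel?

|2 − 145| = 143.
143 ≤ 180, so the shorter arc is 143°.

143°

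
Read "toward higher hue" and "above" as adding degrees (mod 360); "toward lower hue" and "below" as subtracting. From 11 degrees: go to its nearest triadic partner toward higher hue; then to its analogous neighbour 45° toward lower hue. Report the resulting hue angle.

triadic ↑ +120°: 11 + 120 = 131°
analog 45° ↓ −45°: 131 − 45 = 86°

86°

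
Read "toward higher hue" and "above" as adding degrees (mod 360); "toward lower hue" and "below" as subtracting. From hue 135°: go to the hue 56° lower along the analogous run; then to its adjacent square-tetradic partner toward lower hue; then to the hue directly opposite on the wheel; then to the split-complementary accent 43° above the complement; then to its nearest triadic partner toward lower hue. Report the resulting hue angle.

analog 56° ↓ −56°: 135 − 56 = 79°
square ↓ −90°: 79 − 90 = -11 → -11 + 360 = 349°
complement +180°: 349 + 180 = 529 → 529 − 360 = 169°
split-comp 43° ↑ +223°: 169 + 223 = 392 → 392 − 360 = 32°
triadic ↓ −120°: 32 − 120 = -88 → -88 + 360 = 272°

272°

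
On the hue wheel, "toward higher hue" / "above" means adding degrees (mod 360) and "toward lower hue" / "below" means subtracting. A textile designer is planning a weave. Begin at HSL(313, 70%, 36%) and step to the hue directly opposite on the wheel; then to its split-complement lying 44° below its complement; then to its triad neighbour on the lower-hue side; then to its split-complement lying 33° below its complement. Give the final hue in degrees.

296°

313 + 180 = 493 → 493 − 360 = 133°   (complement)
133 + 136 = 269°   (split-comp 44° ↓)
269 − 120 = 149°   (triadic ↓)
149 + 147 = 296°   (split-comp 33° ↓)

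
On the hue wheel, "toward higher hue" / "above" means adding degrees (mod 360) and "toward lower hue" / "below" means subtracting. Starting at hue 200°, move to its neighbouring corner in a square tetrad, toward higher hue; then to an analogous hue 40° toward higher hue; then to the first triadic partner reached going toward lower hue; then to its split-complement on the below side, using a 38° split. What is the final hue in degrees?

square ↑ +90°: 200 + 90 = 290°
analog 40° ↑ +40°: 290 + 40 = 330°
triadic ↓ −120°: 330 − 120 = 210°
split-comp 38° ↓ +142°: 210 + 142 = 352°

352°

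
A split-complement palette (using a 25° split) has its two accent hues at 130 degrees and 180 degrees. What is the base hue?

335°

The accents sit 25° either side of the complement, so the complement is their short-arc midpoint on the wheel.
Short-arc midpoint of 130° and 180°: 155°.
Base is 180° from the complement: 155 − 180 = -25 → -25 + 360 = 335°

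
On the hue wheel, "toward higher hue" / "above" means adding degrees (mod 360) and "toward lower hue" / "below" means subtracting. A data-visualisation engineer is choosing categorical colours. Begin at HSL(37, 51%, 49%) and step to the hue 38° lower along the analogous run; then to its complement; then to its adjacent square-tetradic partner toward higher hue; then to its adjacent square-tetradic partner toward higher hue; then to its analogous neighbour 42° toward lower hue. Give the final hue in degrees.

37 − 38 = -1 → -1 + 360 = 359°   (analog 38° ↓)
359 + 180 = 539 → 539 − 360 = 179°   (complement)
179 + 90 = 269°   (square ↑)
269 + 90 = 359°   (square ↑)
359 − 42 = 317°   (analog 42° ↓)

317°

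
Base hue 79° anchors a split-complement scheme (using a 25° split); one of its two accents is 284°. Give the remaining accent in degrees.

Split-complementary hues sit 25° either side of the complement.
Complement of the base 79°: 79 + 180 = 259°
The given accent 284° is 25° one side of 259°; the other accent sits 25° the other side: 259 − 25 = 234°

234°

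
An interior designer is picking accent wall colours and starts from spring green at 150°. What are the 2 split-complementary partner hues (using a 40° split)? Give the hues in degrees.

Split-complementary hues sit 40° either side of the complement.
Complement of 150°: 150 + 180 = 330°
330 − 40 = 290°
330 + 40 = 370 → 370 − 360 = 10°

290° and 10°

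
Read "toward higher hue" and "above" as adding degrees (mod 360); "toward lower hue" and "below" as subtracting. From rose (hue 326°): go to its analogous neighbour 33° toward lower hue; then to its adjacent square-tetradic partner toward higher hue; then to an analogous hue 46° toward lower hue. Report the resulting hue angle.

326 − 33 = 293°   (analog 33° ↓)
293 + 90 = 383 → 383 − 360 = 23°   (square ↑)
23 − 46 = -23 → -23 + 360 = 337°   (analog 46° ↓)

337°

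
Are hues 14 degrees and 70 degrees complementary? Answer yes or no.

no

Angular distance: |14 − 70| = 56 = 56°.
Complementary requires 180°.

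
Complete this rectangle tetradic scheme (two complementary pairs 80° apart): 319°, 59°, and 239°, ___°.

A rectangular tetradic uses two complementary pairs 80° apart: offsets 0°, 80°, 180°, 260°.
Among {59°, 239°, 319°}, 239° and 59° are a 180° pair.
The remaining hue 319° needs its own complement: 319 + 180 = 499 → 499 − 360 = 139°

139°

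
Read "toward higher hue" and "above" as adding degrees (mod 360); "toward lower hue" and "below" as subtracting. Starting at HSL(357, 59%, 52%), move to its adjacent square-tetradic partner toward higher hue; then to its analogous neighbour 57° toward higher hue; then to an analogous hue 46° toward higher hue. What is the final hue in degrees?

+90° (square ↑): 357 + 90 = 447 → 447 − 360 = 87°
+57° (analog 57° ↑): 87 + 57 = 144°
+46° (analog 46° ↑): 144 + 46 = 190°

190°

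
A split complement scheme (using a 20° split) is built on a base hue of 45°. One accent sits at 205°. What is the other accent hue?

Split-complementary hues sit 20° either side of the complement.
Complement of the base 45°: 45 + 180 = 225°
The given accent 205° is 20° one side of 225°; the other accent sits 20° the other side: 225 + 20 = 245°

245°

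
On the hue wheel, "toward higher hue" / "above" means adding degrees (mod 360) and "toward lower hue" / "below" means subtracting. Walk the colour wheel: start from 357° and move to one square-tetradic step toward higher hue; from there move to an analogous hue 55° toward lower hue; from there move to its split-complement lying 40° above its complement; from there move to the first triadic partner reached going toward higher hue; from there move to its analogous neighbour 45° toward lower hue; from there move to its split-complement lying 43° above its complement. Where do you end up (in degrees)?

190°

+90° (square ↑): 357 + 90 = 447 → 447 − 360 = 87°
−55° (analog 55° ↓): 87 − 55 = 32°
+220° (split-comp 40° ↑): 32 + 220 = 252°
+120° (triadic ↑): 252 + 120 = 372 → 372 − 360 = 12°
−45° (analog 45° ↓): 12 − 45 = -33 → -33 + 360 = 327°
+223° (split-comp 43° ↑): 327 + 223 = 550 → 550 − 360 = 190°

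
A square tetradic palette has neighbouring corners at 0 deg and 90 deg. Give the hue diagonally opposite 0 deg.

A square tetradic scheme places four hues 90° apart; opposite corners are 180° apart.
0 + 180 = 180°

180°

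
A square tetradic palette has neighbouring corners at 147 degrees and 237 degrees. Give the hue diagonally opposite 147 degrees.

A square tetradic scheme places four hues 90° apart; opposite corners are 180° apart.
147 + 180 = 327°

327°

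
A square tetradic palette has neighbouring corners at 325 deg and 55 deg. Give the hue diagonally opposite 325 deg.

145°

A square tetradic scheme places four hues 90° apart; opposite corners are 180° apart.
325 + 180 = 505 → 505 − 360 = 145°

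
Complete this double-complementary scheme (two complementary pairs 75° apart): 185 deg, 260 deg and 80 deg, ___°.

5°

A rectangular tetradic uses two complementary pairs 75° apart: offsets 0°, 75°, 180°, 255°.
Among {80°, 185°, 260°}, 80° and 260° are a 180° pair.
The remaining hue 185° needs its own complement: 185 + 180 = 365 → 365 − 360 = 5°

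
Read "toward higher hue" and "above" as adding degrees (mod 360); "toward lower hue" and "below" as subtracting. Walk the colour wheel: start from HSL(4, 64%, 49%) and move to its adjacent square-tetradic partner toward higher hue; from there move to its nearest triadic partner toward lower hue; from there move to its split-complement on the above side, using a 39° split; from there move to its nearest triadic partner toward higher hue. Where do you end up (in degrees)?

square ↑ +90°: 4 + 90 = 94°
triadic ↓ −120°: 94 − 120 = -26 → -26 + 360 = 334°
split-comp 39° ↑ +219°: 334 + 219 = 553 → 553 − 360 = 193°
triadic ↑ +120°: 193 + 120 = 313°

313°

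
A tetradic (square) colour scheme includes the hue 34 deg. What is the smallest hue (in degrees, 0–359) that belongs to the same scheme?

A square tetradic scheme places four hues every 90°.
The full set through 34° is {34°, 124°, 214°, 304°}.

34°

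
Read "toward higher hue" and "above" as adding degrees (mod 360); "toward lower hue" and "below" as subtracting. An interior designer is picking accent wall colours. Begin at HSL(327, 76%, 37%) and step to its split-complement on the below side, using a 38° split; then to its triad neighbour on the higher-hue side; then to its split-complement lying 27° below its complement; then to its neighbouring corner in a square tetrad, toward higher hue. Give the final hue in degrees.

327 + 142 = 469 → 469 − 360 = 109°   (split-comp 38° ↓)
109 + 120 = 229°   (triadic ↑)
229 + 153 = 382 → 382 − 360 = 22°   (split-comp 27° ↓)
22 + 90 = 112°   (square ↑)

112°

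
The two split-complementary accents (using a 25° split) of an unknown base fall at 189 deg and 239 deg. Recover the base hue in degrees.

34°

The accents sit 25° either side of the complement, so the complement is their short-arc midpoint on the wheel.
Short-arc midpoint of 189° and 239°: 214°.
Base is 180° from the complement: 214 − 180 = 34°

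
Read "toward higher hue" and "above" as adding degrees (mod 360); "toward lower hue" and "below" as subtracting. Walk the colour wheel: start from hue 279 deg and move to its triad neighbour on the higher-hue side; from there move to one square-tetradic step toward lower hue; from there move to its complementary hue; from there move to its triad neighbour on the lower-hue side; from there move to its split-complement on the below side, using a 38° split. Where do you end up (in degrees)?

151°

279 + 120 = 399 → 399 − 360 = 39°   (triadic ↑)
39 − 90 = -51 → -51 + 360 = 309°   (square ↓)
309 + 180 = 489 → 489 − 360 = 129°   (complement)
129 − 120 = 9°   (triadic ↓)
9 + 142 = 151°   (split-comp 38° ↓)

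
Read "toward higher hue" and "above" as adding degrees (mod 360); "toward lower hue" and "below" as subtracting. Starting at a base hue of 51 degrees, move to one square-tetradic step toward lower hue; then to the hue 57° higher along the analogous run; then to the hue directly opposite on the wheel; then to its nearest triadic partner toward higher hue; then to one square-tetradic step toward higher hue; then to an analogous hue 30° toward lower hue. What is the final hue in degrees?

square ↓ −90°: 51 − 90 = -39 → -39 + 360 = 321°
analog 57° ↑ +57°: 321 + 57 = 378 → 378 − 360 = 18°
complement +180°: 18 + 180 = 198°
triadic ↑ +120°: 198 + 120 = 318°
square ↑ +90°: 318 + 90 = 408 → 408 − 360 = 48°
analog 30° ↓ −30°: 48 − 30 = 18°

18°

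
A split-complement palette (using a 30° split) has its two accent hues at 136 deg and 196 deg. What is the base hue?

346°

The accents sit 30° either side of the complement, so the complement is their short-arc midpoint on the wheel.
Short-arc midpoint of 136° and 196°: 166°.
Base is 180° from the complement: 166 − 180 = -14 → -14 + 360 = 346°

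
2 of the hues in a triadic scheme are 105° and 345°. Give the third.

225°

A triad places three hues 120° apart.
The full set through 105° is {105°, 225°, 345°}.
Given {105°, 345°}, the missing hue is 225°.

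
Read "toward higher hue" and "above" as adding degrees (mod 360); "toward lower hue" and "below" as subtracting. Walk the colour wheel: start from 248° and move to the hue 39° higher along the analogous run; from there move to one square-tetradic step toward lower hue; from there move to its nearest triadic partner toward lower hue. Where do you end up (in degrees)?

77°

248 + 39 = 287°   (analog 39° ↑)
287 − 90 = 197°   (square ↓)
197 − 120 = 77°   (triadic ↓)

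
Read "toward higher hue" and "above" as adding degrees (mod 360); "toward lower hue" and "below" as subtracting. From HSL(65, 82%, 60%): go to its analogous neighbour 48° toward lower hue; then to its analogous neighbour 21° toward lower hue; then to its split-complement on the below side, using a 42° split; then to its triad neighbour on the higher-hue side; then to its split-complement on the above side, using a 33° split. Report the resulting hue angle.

107°

65 − 48 = 17°   (analog 48° ↓)
17 − 21 = -4 → -4 + 360 = 356°   (analog 21° ↓)
356 + 138 = 494 → 494 − 360 = 134°   (split-comp 42° ↓)
134 + 120 = 254°   (triadic ↑)
254 + 213 = 467 → 467 − 360 = 107°   (split-comp 33° ↑)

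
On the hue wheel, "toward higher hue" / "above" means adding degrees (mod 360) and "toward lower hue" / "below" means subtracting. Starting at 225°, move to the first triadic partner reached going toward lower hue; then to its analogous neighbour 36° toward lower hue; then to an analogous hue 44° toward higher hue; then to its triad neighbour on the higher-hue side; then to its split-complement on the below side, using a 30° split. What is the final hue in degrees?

23°

−120° (triadic ↓): 225 − 120 = 105°
−36° (analog 36° ↓): 105 − 36 = 69°
+44° (analog 44° ↑): 69 + 44 = 113°
+120° (triadic ↑): 113 + 120 = 233°
+150° (split-comp 30° ↓): 233 + 150 = 383 → 383 − 360 = 23°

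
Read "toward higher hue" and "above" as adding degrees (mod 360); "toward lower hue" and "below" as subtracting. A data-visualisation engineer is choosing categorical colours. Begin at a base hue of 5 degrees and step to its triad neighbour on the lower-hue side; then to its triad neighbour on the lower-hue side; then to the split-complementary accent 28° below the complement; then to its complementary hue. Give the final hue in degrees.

−120° (triadic ↓): 5 − 120 = -115 → -115 + 360 = 245°
−120° (triadic ↓): 245 − 120 = 125°
+152° (split-comp 28° ↓): 125 + 152 = 277°
+180° (complement): 277 + 180 = 457 → 457 − 360 = 97°

97°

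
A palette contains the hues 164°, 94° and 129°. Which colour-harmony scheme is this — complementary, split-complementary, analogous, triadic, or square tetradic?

Sort the hues: 94°, 129°, 164°.
Successive gaps around the wheel: 35°, 35°, 290°.
A run of hues at equal small steps (35°) with one large closing gap is an analogous group.

analogous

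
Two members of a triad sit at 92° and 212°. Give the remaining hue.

A triad spaces three hues 120° apart.
The full set is {92°, 212°, 332°}.

332°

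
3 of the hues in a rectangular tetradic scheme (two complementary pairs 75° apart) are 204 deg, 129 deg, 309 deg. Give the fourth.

24°

A rectangular tetradic uses two complementary pairs 75° apart: offsets 0°, 75°, 180°, 255°.
Among {129°, 204°, 309°}, 129° and 309° are a 180° pair.
The remaining hue 204° needs its own complement: 204 + 180 = 384 → 384 − 360 = 24°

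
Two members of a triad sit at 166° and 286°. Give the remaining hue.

46°

A triad spaces three hues 120° apart.
The full set is {46°, 166°, 286°}.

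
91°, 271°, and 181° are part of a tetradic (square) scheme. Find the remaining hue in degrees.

A square tetradic scheme places four hues every 90°.
The full set through 91° is {1°, 91°, 181°, 271°}.
Given {91°, 181°, 271°}, the missing hue is 1°.

1°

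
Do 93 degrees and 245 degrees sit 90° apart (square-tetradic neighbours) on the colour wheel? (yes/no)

no

Angular distance: |93 − 245| = 152 = 152°.
90° apart (square-tetradic neighbours) requires 90°.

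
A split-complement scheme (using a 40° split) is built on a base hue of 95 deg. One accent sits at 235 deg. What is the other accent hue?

315°

Split-complementary hues sit 40° either side of the complement.
Complement of the base 95°: 95 + 180 = 275°
The given accent 235° is 40° one side of 275°; the other accent sits 40° the other side: 275 + 40 = 315°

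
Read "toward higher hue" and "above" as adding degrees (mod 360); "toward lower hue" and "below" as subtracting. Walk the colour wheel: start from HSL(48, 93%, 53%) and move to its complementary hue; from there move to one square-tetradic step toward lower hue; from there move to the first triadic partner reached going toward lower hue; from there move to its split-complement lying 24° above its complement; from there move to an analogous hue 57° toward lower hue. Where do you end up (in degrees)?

165°

48 + 180 = 228°   (complement)
228 − 90 = 138°   (square ↓)
138 − 120 = 18°   (triadic ↓)
18 + 204 = 222°   (split-comp 24° ↑)
222 − 57 = 165°   (analog 57° ↓)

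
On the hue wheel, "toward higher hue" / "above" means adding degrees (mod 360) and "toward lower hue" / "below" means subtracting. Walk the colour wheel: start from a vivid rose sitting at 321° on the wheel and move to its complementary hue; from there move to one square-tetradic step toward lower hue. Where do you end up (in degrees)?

+180° (complement): 321 + 180 = 501 → 501 − 360 = 141°
−90° (square ↓): 141 − 90 = 51°

51°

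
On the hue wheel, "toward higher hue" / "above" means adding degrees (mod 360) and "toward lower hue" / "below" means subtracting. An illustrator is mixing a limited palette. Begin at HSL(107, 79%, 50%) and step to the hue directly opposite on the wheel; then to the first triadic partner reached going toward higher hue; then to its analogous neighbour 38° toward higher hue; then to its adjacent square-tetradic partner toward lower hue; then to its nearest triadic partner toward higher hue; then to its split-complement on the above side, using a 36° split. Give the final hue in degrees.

331°

107 + 180 = 287°   (complement)
287 + 120 = 407 → 407 − 360 = 47°   (triadic ↑)
47 + 38 = 85°   (analog 38° ↑)
85 − 90 = -5 → -5 + 360 = 355°   (square ↓)
355 + 120 = 475 → 475 − 360 = 115°   (triadic ↑)
115 + 216 = 331°   (split-comp 36° ↑)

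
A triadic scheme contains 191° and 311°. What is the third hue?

71°

A triad spaces three hues 120° apart.
The full set is {71°, 191°, 311°}.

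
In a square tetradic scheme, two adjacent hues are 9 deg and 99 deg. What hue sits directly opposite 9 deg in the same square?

189°

A square tetradic scheme places four hues 90° apart; opposite corners are 180° apart.
9 + 180 = 189°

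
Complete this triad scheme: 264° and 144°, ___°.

24°

A triad places three hues 120° apart.
The full set through 144° is {24°, 144°, 264°}.
Given {144°, 264°}, the missing hue is 24°.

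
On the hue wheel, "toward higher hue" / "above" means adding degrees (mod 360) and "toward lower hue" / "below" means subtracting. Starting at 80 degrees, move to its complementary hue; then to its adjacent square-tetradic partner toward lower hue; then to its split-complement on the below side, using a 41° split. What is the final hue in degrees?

80 + 180 = 260°   (complement)
260 − 90 = 170°   (square ↓)
170 + 139 = 309°   (split-comp 41° ↓)

309°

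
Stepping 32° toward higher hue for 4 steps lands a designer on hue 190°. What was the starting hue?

4 steps of 32° (toward higher hue) give a net shift of +128°.
Start = end − shift: 190 − 128 = 62°

62°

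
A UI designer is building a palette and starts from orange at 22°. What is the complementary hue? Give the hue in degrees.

202°

The complement sits 180° across the wheel.
22 + 180 = 202°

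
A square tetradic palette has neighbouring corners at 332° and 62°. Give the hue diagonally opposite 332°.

A square tetradic scheme places four hues 90° apart; opposite corners are 180° apart.
332 + 180 = 512 → 512 − 360 = 152°

152°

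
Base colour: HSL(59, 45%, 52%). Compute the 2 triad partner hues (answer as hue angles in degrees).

59 + 120 = 179°
59 + 240 = 299°

179° and 299°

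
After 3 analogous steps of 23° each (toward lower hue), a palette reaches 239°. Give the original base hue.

308°

3 steps of 23° (toward lower hue) give a net shift of −69°.
Start = end − shift: 239 + 69 = 308°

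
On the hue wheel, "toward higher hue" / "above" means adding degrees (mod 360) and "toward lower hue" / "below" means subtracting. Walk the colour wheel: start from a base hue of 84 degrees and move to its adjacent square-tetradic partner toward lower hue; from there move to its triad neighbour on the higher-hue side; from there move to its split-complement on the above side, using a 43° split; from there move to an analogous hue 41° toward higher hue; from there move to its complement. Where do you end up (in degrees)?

198°

84 − 90 = -6 → -6 + 360 = 354°   (square ↓)
354 + 120 = 474 → 474 − 360 = 114°   (triadic ↑)
114 + 223 = 337°   (split-comp 43° ↑)
337 + 41 = 378 → 378 − 360 = 18°   (analog 41° ↑)
18 + 180 = 198°   (complement)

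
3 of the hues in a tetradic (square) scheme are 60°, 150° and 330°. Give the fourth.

240°

A square tetradic scheme places four hues every 90°.
The full set through 60° is {60°, 150°, 240°, 330°}.
Given {60°, 150°, 330°}, the missing hue is 240°.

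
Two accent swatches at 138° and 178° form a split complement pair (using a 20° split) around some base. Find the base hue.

The accents sit 20° either side of the complement, so the complement is their short-arc midpoint on the wheel.
Short-arc midpoint of 138° and 178°: 158°.
Base is 180° from the complement: 158 − 180 = -22 → -22 + 360 = 338°

338°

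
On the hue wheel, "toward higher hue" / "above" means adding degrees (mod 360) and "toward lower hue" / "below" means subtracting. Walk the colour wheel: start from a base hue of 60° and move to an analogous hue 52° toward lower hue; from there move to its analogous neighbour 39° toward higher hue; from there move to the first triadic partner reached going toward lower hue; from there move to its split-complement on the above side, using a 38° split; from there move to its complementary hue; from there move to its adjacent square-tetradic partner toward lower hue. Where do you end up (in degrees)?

−52° (analog 52° ↓): 60 − 52 = 8°
+39° (analog 39° ↑): 8 + 39 = 47°
−120° (triadic ↓): 47 − 120 = -73 → -73 + 360 = 287°
+218° (split-comp 38° ↑): 287 + 218 = 505 → 505 − 360 = 145°
+180° (complement): 145 + 180 = 325°
−90° (square ↓): 325 − 90 = 235°

235°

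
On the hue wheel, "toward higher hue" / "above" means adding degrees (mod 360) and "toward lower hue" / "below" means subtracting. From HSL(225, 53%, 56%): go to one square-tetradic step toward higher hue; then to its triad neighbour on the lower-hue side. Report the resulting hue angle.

195°

225 + 90 = 315°   (square ↑)
315 − 120 = 195°   (triadic ↓)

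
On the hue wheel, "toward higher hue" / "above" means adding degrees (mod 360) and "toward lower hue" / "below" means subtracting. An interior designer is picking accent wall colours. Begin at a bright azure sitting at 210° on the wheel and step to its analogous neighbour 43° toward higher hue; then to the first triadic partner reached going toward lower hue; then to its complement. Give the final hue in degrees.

313°

+43° (analog 43° ↑): 210 + 43 = 253°
−120° (triadic ↓): 253 − 120 = 133°
+180° (complement): 133 + 180 = 313°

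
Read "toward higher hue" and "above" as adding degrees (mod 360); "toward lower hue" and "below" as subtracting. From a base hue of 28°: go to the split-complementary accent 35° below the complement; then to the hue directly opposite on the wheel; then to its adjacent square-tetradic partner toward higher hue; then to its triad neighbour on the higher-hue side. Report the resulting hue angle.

28 + 145 = 173°   (split-comp 35° ↓)
173 + 180 = 353°   (complement)
353 + 90 = 443 → 443 − 360 = 83°   (square ↑)
83 + 120 = 203°   (triadic ↑)

203°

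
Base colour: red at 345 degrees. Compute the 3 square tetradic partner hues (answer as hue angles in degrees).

75°, 165°, and 255°

A square tetradic scheme places four hues every 90°.
345 + 90 = 435 → 435 − 360 = 75°
345 + 180 = 525 → 525 − 360 = 165°
345 + 270 = 615 → 615 − 360 = 255°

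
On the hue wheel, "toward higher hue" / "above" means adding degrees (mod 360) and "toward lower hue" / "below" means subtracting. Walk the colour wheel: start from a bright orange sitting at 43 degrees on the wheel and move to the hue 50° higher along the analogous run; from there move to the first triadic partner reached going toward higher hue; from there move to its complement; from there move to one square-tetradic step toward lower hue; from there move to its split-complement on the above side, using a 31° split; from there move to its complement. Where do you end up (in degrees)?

analog 50° ↑ +50°: 43 + 50 = 93°
triadic ↑ +120°: 93 + 120 = 213°
complement +180°: 213 + 180 = 393 → 393 − 360 = 33°
square ↓ −90°: 33 − 90 = -57 → -57 + 360 = 303°
split-comp 31° ↑ +211°: 303 + 211 = 514 → 514 − 360 = 154°
complement +180°: 154 + 180 = 334°

334°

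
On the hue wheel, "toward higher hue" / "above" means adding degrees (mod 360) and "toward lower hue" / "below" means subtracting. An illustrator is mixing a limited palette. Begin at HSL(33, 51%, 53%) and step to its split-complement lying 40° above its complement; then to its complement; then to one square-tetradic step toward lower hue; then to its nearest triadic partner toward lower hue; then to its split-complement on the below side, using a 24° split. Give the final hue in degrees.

+220° (split-comp 40° ↑): 33 + 220 = 253°
+180° (complement): 253 + 180 = 433 → 433 − 360 = 73°
−90° (square ↓): 73 − 90 = -17 → -17 + 360 = 343°
−120° (triadic ↓): 343 − 120 = 223°
+156° (split-comp 24° ↓): 223 + 156 = 379 → 379 − 360 = 19°

19°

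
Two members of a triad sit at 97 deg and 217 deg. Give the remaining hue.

337°

A triad spaces three hues 120° apart.
The full set is {97°, 217°, 337°}.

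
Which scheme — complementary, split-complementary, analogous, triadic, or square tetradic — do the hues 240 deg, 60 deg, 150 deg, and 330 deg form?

Sort the hues: 60°, 150°, 240°, 330°.
Successive gaps around the wheel: 90°, 90°, 90°, 90°.
Four hues every 90° form a square tetradic scheme.

square tetradic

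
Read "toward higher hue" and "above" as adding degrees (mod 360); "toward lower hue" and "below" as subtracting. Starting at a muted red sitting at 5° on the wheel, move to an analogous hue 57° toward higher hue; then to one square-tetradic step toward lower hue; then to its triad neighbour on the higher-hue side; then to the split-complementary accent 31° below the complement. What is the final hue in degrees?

241°

5 + 57 = 62°   (analog 57° ↑)
62 − 90 = -28 → -28 + 360 = 332°   (square ↓)
332 + 120 = 452 → 452 − 360 = 92°   (triadic ↑)
92 + 149 = 241°   (split-comp 31° ↓)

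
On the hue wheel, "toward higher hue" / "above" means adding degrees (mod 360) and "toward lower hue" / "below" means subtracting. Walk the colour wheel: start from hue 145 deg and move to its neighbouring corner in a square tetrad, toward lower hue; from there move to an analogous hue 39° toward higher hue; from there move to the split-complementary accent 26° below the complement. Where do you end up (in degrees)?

−90° (square ↓): 145 − 90 = 55°
+39° (analog 39° ↑): 55 + 39 = 94°
+154° (split-comp 26° ↓): 94 + 154 = 248°

248°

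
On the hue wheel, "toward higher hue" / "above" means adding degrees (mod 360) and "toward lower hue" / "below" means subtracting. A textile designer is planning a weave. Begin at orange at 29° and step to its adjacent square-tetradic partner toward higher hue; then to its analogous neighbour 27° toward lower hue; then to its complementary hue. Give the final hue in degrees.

29 + 90 = 119°   (square ↑)
119 − 27 = 92°   (analog 27° ↓)
92 + 180 = 272°   (complement)

272°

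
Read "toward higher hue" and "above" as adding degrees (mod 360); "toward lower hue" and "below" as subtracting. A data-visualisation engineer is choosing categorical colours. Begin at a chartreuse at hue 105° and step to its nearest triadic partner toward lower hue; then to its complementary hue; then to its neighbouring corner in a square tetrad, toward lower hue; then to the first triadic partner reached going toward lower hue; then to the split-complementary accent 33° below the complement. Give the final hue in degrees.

105 − 120 = -15 → -15 + 360 = 345°   (triadic ↓)
345 + 180 = 525 → 525 − 360 = 165°   (complement)
165 − 90 = 75°   (square ↓)
75 − 120 = -45 → -45 + 360 = 315°   (triadic ↓)
315 + 147 = 462 → 462 − 360 = 102°   (split-comp 33° ↓)

102°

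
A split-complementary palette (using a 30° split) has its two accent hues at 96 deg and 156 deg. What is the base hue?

306°

The accents sit 30° either side of the complement, so the complement is their short-arc midpoint on the wheel.
Short-arc midpoint of 96° and 156°: 126°.
Base is 180° from the complement: 126 − 180 = -54 → -54 + 360 = 306°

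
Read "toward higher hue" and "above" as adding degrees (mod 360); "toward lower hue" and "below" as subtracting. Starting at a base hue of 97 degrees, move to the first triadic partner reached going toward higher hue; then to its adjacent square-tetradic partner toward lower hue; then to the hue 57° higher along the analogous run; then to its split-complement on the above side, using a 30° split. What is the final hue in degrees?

34°

triadic ↑ +120°: 97 + 120 = 217°
square ↓ −90°: 217 − 90 = 127°
analog 57° ↑ +57°: 127 + 57 = 184°
split-comp 30° ↑ +210°: 184 + 210 = 394 → 394 − 360 = 34°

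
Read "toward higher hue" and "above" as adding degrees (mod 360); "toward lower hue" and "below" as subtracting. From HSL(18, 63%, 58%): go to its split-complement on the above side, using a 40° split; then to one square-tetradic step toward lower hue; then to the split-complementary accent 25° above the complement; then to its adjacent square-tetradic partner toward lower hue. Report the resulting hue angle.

263°

split-comp 40° ↑ +220°: 18 + 220 = 238°
square ↓ −90°: 238 − 90 = 148°
split-comp 25° ↑ +205°: 148 + 205 = 353°
square ↓ −90°: 353 − 90 = 263°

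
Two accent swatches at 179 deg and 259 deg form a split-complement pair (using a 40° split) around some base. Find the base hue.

39°

The accents sit 40° either side of the complement, so the complement is their short-arc midpoint on the wheel.
Short-arc midpoint of 179° and 259°: 219°.
Base is 180° from the complement: 219 − 180 = 39°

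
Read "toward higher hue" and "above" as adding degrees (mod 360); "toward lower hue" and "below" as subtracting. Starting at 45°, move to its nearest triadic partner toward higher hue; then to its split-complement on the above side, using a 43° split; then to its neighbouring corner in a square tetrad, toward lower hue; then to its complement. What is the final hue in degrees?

triadic ↑ +120°: 45 + 120 = 165°
split-comp 43° ↑ +223°: 165 + 223 = 388 → 388 − 360 = 28°
square ↓ −90°: 28 − 90 = -62 → -62 + 360 = 298°
complement +180°: 298 + 180 = 478 → 478 − 360 = 118°

118°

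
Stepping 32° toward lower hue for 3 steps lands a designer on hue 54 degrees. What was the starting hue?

150°

3 steps of 32° (toward lower hue) give a net shift of −96°.
Start = end − shift: 54 + 96 = 150°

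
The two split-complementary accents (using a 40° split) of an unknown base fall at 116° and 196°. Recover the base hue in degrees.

336°

The accents sit 40° either side of the complement, so the complement is their short-arc midpoint on the wheel.
Short-arc midpoint of 116° and 196°: 156°.
Base is 180° from the complement: 156 − 180 = -24 → -24 + 360 = 336°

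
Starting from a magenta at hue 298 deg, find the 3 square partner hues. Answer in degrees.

A square tetradic scheme places four hues every 90°.
298 + 90 = 388 → 388 − 360 = 28°
298 + 180 = 478 → 478 − 360 = 118°
298 + 270 = 568 → 568 − 360 = 208°

28°, 118°, 208°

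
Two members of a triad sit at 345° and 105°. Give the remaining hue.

A triad spaces three hues 120° apart.
The full set is {105°, 225°, 345°}.

225°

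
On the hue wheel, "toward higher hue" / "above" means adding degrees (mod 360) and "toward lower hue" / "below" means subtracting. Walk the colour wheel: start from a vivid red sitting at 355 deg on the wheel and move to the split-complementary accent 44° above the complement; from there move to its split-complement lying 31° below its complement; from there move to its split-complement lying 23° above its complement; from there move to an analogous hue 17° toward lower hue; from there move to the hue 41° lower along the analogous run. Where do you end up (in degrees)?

153°

355 + 224 = 579 → 579 − 360 = 219°   (split-comp 44° ↑)
219 + 149 = 368 → 368 − 360 = 8°   (split-comp 31° ↓)
8 + 203 = 211°   (split-comp 23° ↑)
211 − 17 = 194°   (analog 17° ↓)
194 − 41 = 153°   (analog 41° ↓)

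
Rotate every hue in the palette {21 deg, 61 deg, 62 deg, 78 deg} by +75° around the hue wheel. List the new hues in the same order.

21 + 75 = 96°
61 + 75 = 136°
62 + 75 = 137°
78 + 75 = 153°

96°, 136°, 137°, 153°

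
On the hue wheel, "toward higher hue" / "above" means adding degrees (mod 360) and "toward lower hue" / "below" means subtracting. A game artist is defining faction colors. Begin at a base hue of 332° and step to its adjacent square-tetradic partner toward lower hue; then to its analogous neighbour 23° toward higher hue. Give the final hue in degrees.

−90° (square ↓): 332 − 90 = 242°
+23° (analog 23° ↑): 242 + 23 = 265°

265°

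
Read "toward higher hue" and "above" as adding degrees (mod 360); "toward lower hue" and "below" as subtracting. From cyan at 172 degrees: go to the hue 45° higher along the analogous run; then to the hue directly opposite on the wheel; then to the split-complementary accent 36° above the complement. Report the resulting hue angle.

+45° (analog 45° ↑): 172 + 45 = 217°
+180° (complement): 217 + 180 = 397 → 397 − 360 = 37°
+216° (split-comp 36° ↑): 37 + 216 = 253°

253°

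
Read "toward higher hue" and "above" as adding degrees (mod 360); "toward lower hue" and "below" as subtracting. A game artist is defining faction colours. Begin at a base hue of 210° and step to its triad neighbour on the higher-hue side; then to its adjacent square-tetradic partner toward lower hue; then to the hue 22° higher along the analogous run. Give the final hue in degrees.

262°

triadic ↑ +120°: 210 + 120 = 330°
square ↓ −90°: 330 − 90 = 240°
analog 22° ↑ +22°: 240 + 22 = 262°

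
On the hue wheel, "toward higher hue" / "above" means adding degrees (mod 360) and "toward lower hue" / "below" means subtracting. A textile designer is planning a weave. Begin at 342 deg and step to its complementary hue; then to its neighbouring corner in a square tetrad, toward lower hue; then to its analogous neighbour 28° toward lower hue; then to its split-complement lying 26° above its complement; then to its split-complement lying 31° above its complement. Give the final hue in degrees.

101°

+180° (complement): 342 + 180 = 522 → 522 − 360 = 162°
−90° (square ↓): 162 − 90 = 72°
−28° (analog 28° ↓): 72 − 28 = 44°
+206° (split-comp 26° ↑): 44 + 206 = 250°
+211° (split-comp 31° ↑): 250 + 211 = 461 → 461 − 360 = 101°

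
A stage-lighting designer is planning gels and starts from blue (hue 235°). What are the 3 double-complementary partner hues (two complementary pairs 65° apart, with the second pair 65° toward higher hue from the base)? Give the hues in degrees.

235 + 65 = 300°
235 + 180 = 415 → 415 − 360 = 55°
235 + 245 = 480 → 480 − 360 = 120°

300°, 55°, 120°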